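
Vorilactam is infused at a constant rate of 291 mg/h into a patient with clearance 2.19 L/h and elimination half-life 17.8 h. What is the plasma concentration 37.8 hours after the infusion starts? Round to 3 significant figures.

Css = rate / CL = 291 / 2.19 = 132.9 µg/mL
k = ln 2 / 17.8 = 0.03894 h⁻¹
C(t) = Css (1 − e^(−kt)) = 132.9 × (1 − e^(−1.472)) = 132.9 × 0.7705 ≈ 102 µg/mL

102 µg/mL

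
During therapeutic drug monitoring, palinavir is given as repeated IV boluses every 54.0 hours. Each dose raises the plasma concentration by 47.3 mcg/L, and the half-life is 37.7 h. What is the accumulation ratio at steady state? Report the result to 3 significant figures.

k = ln 2 / 37.7 = 0.01839 h⁻¹
Fraction remaining after one interval: e^(−kτ) = e^(−0.01839 × 54.0) = 0.3705
R = 1 / (1 − 0.3705) = 1 / 0.6295 ≈ 1.59

1.59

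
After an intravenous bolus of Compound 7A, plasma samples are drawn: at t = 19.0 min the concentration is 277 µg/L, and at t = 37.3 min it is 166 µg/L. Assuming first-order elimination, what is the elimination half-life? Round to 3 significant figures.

24.8 minutes

k = ln(C₁/C₂) / (t₂ − t₁) = ln(277/166) / (37.3 − 19.0)
  = 0.5120 / 18.30 = 0.02798 min⁻¹
t½ = ln 2 / k = ln 2 / 0.02798 ≈ 24.8 minutes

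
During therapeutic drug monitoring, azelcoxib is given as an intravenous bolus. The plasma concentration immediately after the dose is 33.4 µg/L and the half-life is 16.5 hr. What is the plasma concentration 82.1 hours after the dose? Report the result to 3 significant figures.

k = ln 2 / 16.5 = 0.04201 hr⁻¹
82.1 hr is 4.976 half-lives, so C = 33.4 × (1/2)^4.976 = 33.4 × 0.03178 ≈ 1.06 µg/L

1.06 µg/L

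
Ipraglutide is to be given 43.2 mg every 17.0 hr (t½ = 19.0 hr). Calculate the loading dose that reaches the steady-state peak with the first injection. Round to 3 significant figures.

k = ln 2 / 19.0 = 0.03648 hr⁻¹
Accumulation ratio R = 1 / (1 − e^(−kτ)) = 1 / (1 − e^(−0.03648×17.0)) = 1 / (1 − 0.5378) = 2.164
Loading dose = maintenance dose × R = 43.2 × 2.164 ≈ 93.5 mg

93.5 mg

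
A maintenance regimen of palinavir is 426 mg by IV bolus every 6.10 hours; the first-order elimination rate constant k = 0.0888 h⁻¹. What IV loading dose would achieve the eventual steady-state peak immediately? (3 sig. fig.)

Accumulation ratio R = 1 / (1 − e^(−kτ)) = 1 / (1 − e^(−0.08880×6.10)) = 1 / (1 − 0.5818) = 2.391
Loading dose = maintenance dose × R = 426 × 2.391 ≈ 1020 mg

1020 mg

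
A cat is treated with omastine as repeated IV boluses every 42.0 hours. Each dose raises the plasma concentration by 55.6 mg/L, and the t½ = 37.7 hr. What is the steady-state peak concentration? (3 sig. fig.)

103 mg/L

k = ln 2 / 37.7 = 0.01839 hr⁻¹
Fraction remaining after one interval: e^(−kτ) = e^(−0.01839 × 42.0) = 0.4620
R = 1 / (1 − 0.4620) = 1.859
Css,max = 55.6 × 1.859 ≈ 103 mg/L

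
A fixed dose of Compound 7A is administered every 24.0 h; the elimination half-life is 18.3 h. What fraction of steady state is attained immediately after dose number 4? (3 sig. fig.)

k = ln 2 / 18.3 = 0.03788 h⁻¹
f_n = 1 − e^(−nkτ) = 1 − e^(−4 × 0.03788 × 24.0) = 1 − e^(−3.636) = 1 − 0.02635 ≈ 0.974

0.974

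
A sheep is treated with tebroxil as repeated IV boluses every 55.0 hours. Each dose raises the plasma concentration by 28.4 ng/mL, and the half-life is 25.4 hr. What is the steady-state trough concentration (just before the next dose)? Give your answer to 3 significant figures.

k = ln 2 / 25.4 = 0.02729 hr⁻¹
Fraction remaining after one interval: e^(−kτ) = e^(−0.02729 × 55.0) = 0.2229
R = 1 / (1 − 0.2229) = 1.287
Css,max = 28.4 × 1.287 = 36.55 ng/mL
Css,min = Css,max × e^(−kτ) = 36.55 × 0.2229 ≈ 8.15 ng/mL

8.15 ng/mL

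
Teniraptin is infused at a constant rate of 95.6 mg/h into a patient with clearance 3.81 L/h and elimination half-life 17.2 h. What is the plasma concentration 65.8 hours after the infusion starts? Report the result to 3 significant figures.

Css = rate / CL = 95.6 / 3.81 = 25.09 mg/L
k = ln 2 / 17.2 = 0.04030 h⁻¹
C(t) = Css (1 − e^(−kt)) = 25.09 × (1 − e^(−2.652)) = 25.09 × 0.9295 ≈ 23.3 mg/L

23.3 mg/L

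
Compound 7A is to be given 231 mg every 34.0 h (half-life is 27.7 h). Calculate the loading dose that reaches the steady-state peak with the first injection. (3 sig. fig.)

403 mg

k = ln 2 / 27.7 = 0.02502 h⁻¹
Accumulation ratio R = 1 / (1 − e^(−kτ)) = 1 / (1 − e^(−0.02502×34.0)) = 1 / (1 − 0.4271) = 1.745
Loading dose = maintenance dose × R = 231 × 1.745 ≈ 403 mg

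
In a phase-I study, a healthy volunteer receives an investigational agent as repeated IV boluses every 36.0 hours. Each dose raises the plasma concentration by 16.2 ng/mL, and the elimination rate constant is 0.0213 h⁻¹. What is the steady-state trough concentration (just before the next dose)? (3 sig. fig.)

Fraction remaining after one interval: e^(−kτ) = e^(−0.02130 × 36.0) = 0.4645
R = 1 / (1 − 0.4645) = 1.867
Css,max = 16.2 × 1.867 = 30.25 ng/mL
Css,min = Css,max × e^(−kτ) = 30.25 × 0.4645 ≈ 14.1 ng/mL

14.1 ng/mL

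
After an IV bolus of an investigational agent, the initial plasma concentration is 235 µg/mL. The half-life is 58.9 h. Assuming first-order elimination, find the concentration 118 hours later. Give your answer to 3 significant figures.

58.6 µg/mL

k = ln 2 / 58.9 = 0.01177 h⁻¹
C(t) = C₀ e^(−kt) = 235 × e^(−0.01177 × 118) = 235 × e^(−1.389) = 235 × 0.2494 ≈ 58.6 µg/mL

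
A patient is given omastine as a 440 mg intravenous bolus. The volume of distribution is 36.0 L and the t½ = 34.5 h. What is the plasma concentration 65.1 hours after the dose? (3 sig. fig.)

C₀ = dose / V = 440 / 36.0 = 12.22 mg/L
k = ln 2 / 34.5 = 0.02009 h⁻¹
C(t) = C₀ e^(−kt) = 12.22 × e^(−0.02009 × 65.1) = 12.22 × e^(−1.308) = 12.22 × 0.2704 ≈ 3.30 mg/L

3.30 mg/L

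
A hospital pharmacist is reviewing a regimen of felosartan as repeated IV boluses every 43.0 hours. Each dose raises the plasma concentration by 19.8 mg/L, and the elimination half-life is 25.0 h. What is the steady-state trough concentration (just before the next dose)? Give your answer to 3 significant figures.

k = ln 2 / 25.0 = 0.02773 h⁻¹
Fraction remaining after one interval: e^(−kτ) = e^(−0.02773 × 43.0) = 0.3035
R = 1 / (1 − 0.3035) = 1.436
Css,max = 19.8 × 1.436 = 28.43 mg/L
Css,min = Css,max × e^(−kτ) = 28.43 × 0.3035 ≈ 8.63 mg/L

8.63 mg/L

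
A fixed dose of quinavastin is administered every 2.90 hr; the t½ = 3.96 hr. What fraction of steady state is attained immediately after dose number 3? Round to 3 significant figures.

k = ln 2 / 3.96 = 0.1750 hr⁻¹
f_n = 1 − e^(−nkτ) = 1 − e^(−3 × 0.1750 × 2.90) = 1 − e^(−1.523) = 1 − 0.2181 ≈ 0.782

0.782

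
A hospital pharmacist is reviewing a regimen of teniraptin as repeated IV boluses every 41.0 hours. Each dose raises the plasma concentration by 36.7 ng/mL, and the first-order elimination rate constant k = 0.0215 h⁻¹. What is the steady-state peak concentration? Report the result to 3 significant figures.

Fraction remaining after one interval: e^(−kτ) = e^(−0.02150 × 41.0) = 0.4142
R = 1 / (1 − 0.4142) = 1.707
Css,max = 36.7 × 1.707 ≈ 62.6 ng/mL

62.6 ng/mL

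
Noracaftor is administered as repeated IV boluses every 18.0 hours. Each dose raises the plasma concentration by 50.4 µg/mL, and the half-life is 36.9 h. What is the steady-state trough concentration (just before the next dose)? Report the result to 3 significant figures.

k = ln 2 / 36.9 = 0.01878 h⁻¹
Fraction remaining after one interval: e^(−kτ) = e^(−0.01878 × 18.0) = 0.7131
R = 1 / (1 − 0.7131) = 3.486
Css,max = 50.4 × 3.486 = 175.7 µg/mL
Css,min = Css,max × e^(−kτ) = 175.7 × 0.7131 ≈ 125 µg/mL

125 µg/mL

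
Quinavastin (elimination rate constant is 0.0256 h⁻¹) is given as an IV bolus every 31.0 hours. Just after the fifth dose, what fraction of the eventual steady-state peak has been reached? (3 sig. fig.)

f_n = 1 − e^(−nkτ) = 1 − e^(−5 × 0.02560 × 31.0) = 1 − e^(−3.968) = 1 − 0.01891 ≈ 0.981

0.981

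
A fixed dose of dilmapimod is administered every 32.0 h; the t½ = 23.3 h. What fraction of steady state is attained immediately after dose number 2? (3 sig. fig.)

k = ln 2 / 23.3 = 0.02975 h⁻¹
f_n = 1 − e^(−nkτ) = 1 − e^(−2 × 0.02975 × 32.0) = 1 − e^(−1.904) = 1 − 0.1490 ≈ 0.851

0.851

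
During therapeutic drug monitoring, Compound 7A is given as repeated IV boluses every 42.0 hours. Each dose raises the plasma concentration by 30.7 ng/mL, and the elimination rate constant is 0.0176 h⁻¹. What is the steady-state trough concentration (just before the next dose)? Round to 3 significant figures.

28.1 ng/mL

Fraction remaining after one interval: e^(−kτ) = e^(−0.01760 × 42.0) = 0.4775
R = 1 / (1 − 0.4775) = 1.914
Css,max = 30.7 × 1.914 = 58.76 ng/mL
Css,min = Css,max × e^(−kτ) = 58.76 × 0.4775 ≈ 28.1 ng/mL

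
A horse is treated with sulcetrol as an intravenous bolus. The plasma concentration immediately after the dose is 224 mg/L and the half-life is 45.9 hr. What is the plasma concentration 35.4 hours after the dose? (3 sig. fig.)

131 mg/L

k = ln 2 / 45.9 = 0.01510 hr⁻¹
35.4 hr is 0.7712 half-lives, so C = 224 × (1/2)^0.7712 = 224 × 0.5859 ≈ 131 mg/L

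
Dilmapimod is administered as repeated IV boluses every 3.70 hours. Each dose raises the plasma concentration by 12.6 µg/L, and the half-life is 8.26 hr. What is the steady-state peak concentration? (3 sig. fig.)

k = ln 2 / 8.26 = 0.08392 hr⁻¹
Fraction remaining after one interval: e^(−kτ) = e^(−0.08392 × 3.70) = 0.7331
R = 1 / (1 − 0.7331) = 3.747
Css,max = 12.6 × 3.747 ≈ 47.2 µg/L

47.2 µg/L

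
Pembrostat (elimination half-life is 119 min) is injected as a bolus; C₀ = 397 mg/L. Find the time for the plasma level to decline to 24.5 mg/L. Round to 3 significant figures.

478 minutes

k = ln 2 / 119 = 0.005825 min⁻¹
C(t) = C₀ e^(−kt)  ⇒  t = ln(C₀/C) / k
t = ln(397/24.5) / 0.005825 = 2.785 / 0.005825 ≈ 478 minutes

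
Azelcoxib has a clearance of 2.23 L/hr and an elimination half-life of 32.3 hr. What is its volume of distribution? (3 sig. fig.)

k = ln 2 / t½ = ln 2 / 32.3 = 0.02146 hr⁻¹
V = CL / k = 2.23 / 0.02146 ≈ 104 L

104 L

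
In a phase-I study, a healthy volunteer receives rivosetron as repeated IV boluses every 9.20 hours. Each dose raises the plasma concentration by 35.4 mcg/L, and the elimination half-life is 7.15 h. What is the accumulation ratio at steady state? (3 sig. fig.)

k = ln 2 / 7.15 = 0.09694 h⁻¹
Fraction remaining after one interval: e^(−kτ) = e^(−0.09694 × 9.20) = 0.4099
R = 1 / (1 − 0.4099) = 1 / 0.5901 ≈ 1.69

1.69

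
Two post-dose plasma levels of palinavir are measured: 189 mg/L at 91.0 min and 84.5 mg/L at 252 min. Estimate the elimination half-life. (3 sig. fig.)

k = ln(C₁/C₂) / (t₂ − t₁) = ln(189/84.5) / (252 − 91.0)
  = 0.8050 / 161.0 = 0.005000 min⁻¹
t½ = ln 2 / k = ln 2 / 0.005000 ≈ 139 minutes

139 minutes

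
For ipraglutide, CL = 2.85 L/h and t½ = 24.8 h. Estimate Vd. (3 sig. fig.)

102 L

k = ln 2 / t½ = ln 2 / 24.8 = 0.02795 h⁻¹
V = CL / k = 2.85 / 0.02795 ≈ 102 L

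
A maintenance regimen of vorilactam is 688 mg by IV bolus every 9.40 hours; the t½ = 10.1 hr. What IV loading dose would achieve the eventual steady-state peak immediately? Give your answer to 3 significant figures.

k = ln 2 / 10.1 = 0.06863 hr⁻¹
Accumulation ratio R = 1 / (1 − e^(−kτ)) = 1 / (1 − e^(−0.06863×9.40)) = 1 / (1 − 0.5246) = 2.104
Loading dose = maintenance dose × R = 688 × 2.104 ≈ 1450 mg

1450 mg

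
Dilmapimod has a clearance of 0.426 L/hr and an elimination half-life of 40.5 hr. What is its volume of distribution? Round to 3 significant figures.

24.9 L

k = ln 2 / t½ = ln 2 / 40.5 = 0.01711 hr⁻¹
V = CL / k = 0.426 / 0.01711 ≈ 24.9 L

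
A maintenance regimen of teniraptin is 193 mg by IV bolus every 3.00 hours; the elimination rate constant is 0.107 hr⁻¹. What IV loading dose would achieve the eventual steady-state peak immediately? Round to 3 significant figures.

703 mg

Accumulation ratio R = 1 / (1 − e^(−kτ)) = 1 / (1 − e^(−0.1070×3.00)) = 1 / (1 − 0.7254) = 3.642
Loading dose = maintenance dose × R = 193 × 3.642 ≈ 703 mg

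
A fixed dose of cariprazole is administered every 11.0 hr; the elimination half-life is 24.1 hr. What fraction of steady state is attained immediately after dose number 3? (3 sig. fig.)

0.613

k = ln 2 / 24.1 = 0.02876 hr⁻¹
f_n = 1 − e^(−nkτ) = 1 − e^(−3 × 0.02876 × 11.0) = 1 − e^(−0.9491) = 1 − 0.3871 ≈ 0.613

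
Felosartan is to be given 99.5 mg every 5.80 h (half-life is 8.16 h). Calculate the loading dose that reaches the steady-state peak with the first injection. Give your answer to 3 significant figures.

k = ln 2 / 8.16 = 0.08494 h⁻¹
Accumulation ratio R = 1 / (1 − e^(−kτ)) = 1 / (1 − e^(−0.08494×5.80)) = 1 / (1 − 0.6110) = 2.571
Loading dose = maintenance dose × R = 99.5 × 2.571 ≈ 256 mg

256 mg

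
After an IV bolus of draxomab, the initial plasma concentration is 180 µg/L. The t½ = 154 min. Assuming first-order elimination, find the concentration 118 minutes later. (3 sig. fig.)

106 µg/L

k = ln 2 / 154 = 0.004501 min⁻¹
C(t) = C₀ e^(−kt) = 180 × e^(−0.004501 × 118) = 180 × e^(−0.5311) = 180 × 0.5880 ≈ 106 µg/L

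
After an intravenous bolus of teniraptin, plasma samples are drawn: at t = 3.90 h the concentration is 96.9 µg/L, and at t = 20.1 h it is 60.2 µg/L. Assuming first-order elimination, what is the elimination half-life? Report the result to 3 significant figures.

23.6 hours

k = ln(C₁/C₂) / (t₂ − t₁) = ln(96.9/60.2) / (20.1 − 3.90)
  = 0.4760 / 16.20 = 0.02938 h⁻¹
t½ = ln 2 / k = ln 2 / 0.02938 ≈ 23.6 hours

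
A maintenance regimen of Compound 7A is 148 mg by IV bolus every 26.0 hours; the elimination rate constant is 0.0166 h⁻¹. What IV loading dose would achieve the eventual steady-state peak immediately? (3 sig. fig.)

422 mg

Accumulation ratio R = 1 / (1 − e^(−kτ)) = 1 / (1 − e^(−0.01660×26.0)) = 1 / (1 − 0.6495) = 2.853
Loading dose = maintenance dose × R = 148 × 2.853 ≈ 422 mg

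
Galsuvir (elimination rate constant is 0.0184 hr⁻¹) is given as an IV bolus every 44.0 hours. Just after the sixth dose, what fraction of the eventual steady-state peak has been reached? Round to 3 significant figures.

0.992

f_n = 1 − e^(−nkτ) = 1 − e^(−6 × 0.01840 × 44.0) = 1 − e^(−4.858) = 1 − 0.007769 ≈ 0.992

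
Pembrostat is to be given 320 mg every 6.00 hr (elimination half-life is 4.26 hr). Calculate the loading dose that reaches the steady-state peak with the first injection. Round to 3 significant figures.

k = ln 2 / 4.26 = 0.1627 hr⁻¹
Accumulation ratio R = 1 / (1 − e^(−kτ)) = 1 / (1 − e^(−0.1627×6.00)) = 1 / (1 − 0.3767) = 1.604
Loading dose = maintenance dose × R = 320 × 1.604 ≈ 513 mg

513 mg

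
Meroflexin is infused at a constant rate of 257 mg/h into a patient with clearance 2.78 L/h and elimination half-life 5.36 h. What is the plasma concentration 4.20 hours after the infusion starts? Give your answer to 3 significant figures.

Css = rate / CL = 257 / 2.78 = 92.45 mg/L
k = ln 2 / 5.36 = 0.1293 h⁻¹
C(t) = Css (1 − e^(−kt)) = 92.45 × (1 − e^(−0.5431)) = 92.45 × 0.4191 ≈ 38.7 mg/L

38.7 mg/L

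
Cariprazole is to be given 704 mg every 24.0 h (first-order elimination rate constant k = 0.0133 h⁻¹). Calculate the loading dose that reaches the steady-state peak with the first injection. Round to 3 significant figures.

2580 mg

Accumulation ratio R = 1 / (1 − e^(−kτ)) = 1 / (1 − e^(−0.01330×24.0)) = 1 / (1 − 0.7267) = 3.659
Loading dose = maintenance dose × R = 704 × 3.659 ≈ 2580 mg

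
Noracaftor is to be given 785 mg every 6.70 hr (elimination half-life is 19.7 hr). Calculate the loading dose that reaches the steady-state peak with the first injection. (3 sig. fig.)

3740 mg

k = ln 2 / 19.7 = 0.03519 hr⁻¹
Accumulation ratio R = 1 / (1 − e^(−kτ)) = 1 / (1 − e^(−0.03519×6.70)) = 1 / (1 − 0.7900) = 4.762
Loading dose = maintenance dose × R = 785 × 4.762 ≈ 3740 mg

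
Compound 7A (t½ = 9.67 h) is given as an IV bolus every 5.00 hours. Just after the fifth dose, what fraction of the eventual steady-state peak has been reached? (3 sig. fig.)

k = ln 2 / 9.67 = 0.07168 h⁻¹
f_n = 1 − e^(−nkτ) = 1 − e^(−5 × 0.07168 × 5.00) = 1 − e^(−1.792) = 1 − 0.1666 ≈ 0.833

0.833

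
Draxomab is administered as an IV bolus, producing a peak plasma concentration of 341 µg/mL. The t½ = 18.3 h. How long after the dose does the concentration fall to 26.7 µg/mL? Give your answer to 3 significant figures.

67.2 hours

k = ln 2 / 18.3 = 0.03788 h⁻¹
C(t) = C₀ e^(−kt)  ⇒  t = ln(C₀/C) / k
t = ln(341/26.7) / 0.03788 = 2.547 / 0.03788 ≈ 67.2 hours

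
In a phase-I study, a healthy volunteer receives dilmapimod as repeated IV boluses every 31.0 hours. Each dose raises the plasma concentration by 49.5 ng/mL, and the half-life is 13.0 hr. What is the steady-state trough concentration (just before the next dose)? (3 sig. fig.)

11.7 ng/mL

k = ln 2 / 13.0 = 0.05332 hr⁻¹
Fraction remaining after one interval: e^(−kτ) = e^(−0.05332 × 31.0) = 0.1915
R = 1 / (1 − 0.1915) = 1.237
Css,max = 49.5 × 1.237 = 61.22 ng/mL
Css,min = Css,max × e^(−kτ) = 61.22 × 0.1915 ≈ 11.7 ng/mL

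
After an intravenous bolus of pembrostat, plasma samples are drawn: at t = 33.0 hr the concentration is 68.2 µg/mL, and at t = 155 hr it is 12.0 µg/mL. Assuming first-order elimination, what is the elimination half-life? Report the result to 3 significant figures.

48.7 hours

k = ln(C₁/C₂) / (t₂ − t₁) = ln(68.2/12.0) / (155 − 33.0)
  = 1.738 / 122.0 = 0.01424 hr⁻¹
t½ = ln 2 / k = ln 2 / 0.01424 ≈ 48.7 hours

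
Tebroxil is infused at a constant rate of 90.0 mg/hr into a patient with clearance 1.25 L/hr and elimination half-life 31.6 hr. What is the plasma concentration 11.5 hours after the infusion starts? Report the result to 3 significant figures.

Css = rate / CL = 90.0 / 1.25 = 72.00 mg/L
k = ln 2 / 31.6 = 0.02194 hr⁻¹
C(t) = Css (1 − e^(−kt)) = 72.00 × (1 − e^(−0.2523)) = 72.00 × 0.2230 ≈ 16.1 mg/L

16.1 mg/L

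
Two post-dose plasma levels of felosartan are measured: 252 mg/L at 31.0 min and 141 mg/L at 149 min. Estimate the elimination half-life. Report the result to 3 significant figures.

141 minutes

k = ln(C₁/C₂) / (t₂ − t₁) = ln(252/141) / (149 − 31.0)
  = 0.5807 / 118.0 = 0.004921 min⁻¹
t½ = ln 2 / k = ln 2 / 0.004921 ≈ 141 minutes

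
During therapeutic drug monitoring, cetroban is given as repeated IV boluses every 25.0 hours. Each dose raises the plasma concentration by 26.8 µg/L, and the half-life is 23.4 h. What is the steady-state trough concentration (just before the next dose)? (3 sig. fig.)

24.4 µg/L

k = ln 2 / 23.4 = 0.02962 h⁻¹
Fraction remaining after one interval: e^(−kτ) = e^(−0.02962 × 25.0) = 0.4769
R = 1 / (1 − 0.4769) = 1.912
Css,max = 26.8 × 1.912 = 51.23 µg/L
Css,min = Css,max × e^(−kτ) = 51.23 × 0.4769 ≈ 24.4 µg/L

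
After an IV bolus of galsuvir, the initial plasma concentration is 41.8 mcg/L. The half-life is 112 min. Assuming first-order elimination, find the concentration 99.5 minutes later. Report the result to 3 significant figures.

k = ln 2 / 112 = 0.006189 min⁻¹
C(t) = C₀ e^(−kt) = 41.8 × e^(−0.006189 × 99.5) = 41.8 × e^(−0.6158) = 41.8 × 0.5402 ≈ 22.6 mcg/L

22.6 mcg/L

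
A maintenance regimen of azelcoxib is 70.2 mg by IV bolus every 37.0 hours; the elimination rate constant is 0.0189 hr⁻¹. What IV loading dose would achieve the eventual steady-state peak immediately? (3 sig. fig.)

Accumulation ratio R = 1 / (1 − e^(−kτ)) = 1 / (1 − e^(−0.01890×37.0)) = 1 / (1 − 0.4969) = 1.988
Loading dose = maintenance dose × R = 70.2 × 1.988 ≈ 140 mg

140 mg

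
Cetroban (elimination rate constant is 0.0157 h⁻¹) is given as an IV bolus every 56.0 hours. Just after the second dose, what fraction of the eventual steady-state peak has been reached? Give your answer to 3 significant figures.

0.828

f_n = 1 − e^(−nkτ) = 1 − e^(−2 × 0.01570 × 56.0) = 1 − e^(−1.758) = 1 − 0.1723 ≈ 0.828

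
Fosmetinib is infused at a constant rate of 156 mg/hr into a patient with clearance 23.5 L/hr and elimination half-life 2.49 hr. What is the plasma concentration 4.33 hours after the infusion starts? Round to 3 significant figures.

Css = rate / CL = 156 / 23.5 = 6.638 mg/L
k = ln 2 / 2.49 = 0.2784 hr⁻¹
C(t) = Css (1 − e^(−kt)) = 6.638 × (1 − e^(−1.205)) = 6.638 × 0.7004 ≈ 4.65 mg/L

4.65 mg/L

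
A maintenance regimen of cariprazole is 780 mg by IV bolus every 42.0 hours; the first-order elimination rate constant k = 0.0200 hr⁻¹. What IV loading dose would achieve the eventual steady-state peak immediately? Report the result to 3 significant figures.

Accumulation ratio R = 1 / (1 − e^(−kτ)) = 1 / (1 − e^(−0.02000×42.0)) = 1 / (1 − 0.4317) = 1.760
Loading dose = maintenance dose × R = 780 × 1.760 ≈ 1370 mg

1370 mg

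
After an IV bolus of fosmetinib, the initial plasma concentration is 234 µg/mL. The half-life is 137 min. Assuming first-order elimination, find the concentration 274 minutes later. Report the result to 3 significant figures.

58.5 µg/mL

k = ln 2 / 137 = 0.005059 min⁻¹
C(t) = C₀ e^(−kt) = 234 × e^(−0.005059 × 274) = 234 × e^(−1.386) = 234 × 0.2500 ≈ 58.5 µg/mL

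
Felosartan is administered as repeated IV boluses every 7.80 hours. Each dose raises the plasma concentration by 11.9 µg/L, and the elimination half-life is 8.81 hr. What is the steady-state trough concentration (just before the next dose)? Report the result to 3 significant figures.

14.0 µg/L

k = ln 2 / 8.81 = 0.07868 hr⁻¹
Fraction remaining after one interval: e^(−kτ) = e^(−0.07868 × 7.80) = 0.5414
R = 1 / (1 − 0.5414) = 2.180
Css,max = 11.9 × 2.180 = 25.95 µg/L
Css,min = Css,max × e^(−kτ) = 25.95 × 0.5414 ≈ 14.0 µg/L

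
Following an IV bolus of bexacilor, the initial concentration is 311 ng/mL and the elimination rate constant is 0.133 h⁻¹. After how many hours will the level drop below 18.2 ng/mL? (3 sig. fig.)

C(t) = C₀ e^(−kt)  ⇒  t = ln(C₀/C) / k
t = ln(311/18.2) / 0.1330 = 2.838 / 0.1330 ≈ 21.3 hours

21.3 hours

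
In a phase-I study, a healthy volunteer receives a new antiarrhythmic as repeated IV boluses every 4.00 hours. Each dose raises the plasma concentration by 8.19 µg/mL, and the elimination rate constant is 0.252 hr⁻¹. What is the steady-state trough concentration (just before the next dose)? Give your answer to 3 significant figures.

4.71 µg/mL

Fraction remaining after one interval: e^(−kτ) = e^(−0.2520 × 4.00) = 0.3649
R = 1 / (1 − 0.3649) = 1.575
Css,max = 8.19 × 1.575 = 12.90 µg/mL
Css,min = Css,max × e^(−kτ) = 12.90 × 0.3649 ≈ 4.71 µg/mL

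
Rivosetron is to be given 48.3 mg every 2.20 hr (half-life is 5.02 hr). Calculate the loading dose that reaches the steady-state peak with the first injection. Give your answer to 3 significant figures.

184 mg

k = ln 2 / 5.02 = 0.1381 hr⁻¹
Accumulation ratio R = 1 / (1 − e^(−kτ)) = 1 / (1 − e^(−0.1381×2.20)) = 1 / (1 − 0.7380) = 3.817
Loading dose = maintenance dose × R = 48.3 × 3.817 ≈ 184 mg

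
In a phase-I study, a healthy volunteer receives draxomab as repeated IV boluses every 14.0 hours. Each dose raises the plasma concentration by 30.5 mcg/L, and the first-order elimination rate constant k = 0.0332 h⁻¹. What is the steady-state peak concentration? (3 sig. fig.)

Fraction remaining after one interval: e^(−kτ) = e^(−0.03320 × 14.0) = 0.6283
R = 1 / (1 − 0.6283) = 2.690
Css,max = 30.5 × 2.690 ≈ 82.0 mcg/L

82.0 mcg/L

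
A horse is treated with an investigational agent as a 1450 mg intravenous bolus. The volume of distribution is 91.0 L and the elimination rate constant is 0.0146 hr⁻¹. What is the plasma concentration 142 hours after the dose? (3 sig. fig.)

C₀ = dose / V = 1450 / 91.0 = 15.93 mg/L
C(t) = C₀ e^(−kt) = 15.93 × e^(−0.01460 × 142) = 15.93 × e^(−2.073) = 15.93 × 0.1258 ≈ 2.00 mg/L

2.00 mg/L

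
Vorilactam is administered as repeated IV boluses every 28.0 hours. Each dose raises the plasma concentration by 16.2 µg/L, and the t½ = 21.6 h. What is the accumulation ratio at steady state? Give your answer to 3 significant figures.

k = ln 2 / 21.6 = 0.03209 h⁻¹
Fraction remaining after one interval: e^(−kτ) = e^(−0.03209 × 28.0) = 0.4072
R = 1 / (1 − 0.4072) = 1 / 0.5928 ≈ 1.69

1.69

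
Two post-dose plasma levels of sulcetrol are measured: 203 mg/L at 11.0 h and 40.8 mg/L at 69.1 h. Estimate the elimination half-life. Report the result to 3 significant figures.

25.1 hours

k = ln(C₁/C₂) / (t₂ − t₁) = ln(203/40.8) / (69.1 − 11.0)
  = 1.605 / 58.10 = 0.02762 h⁻¹
t½ = ln 2 / k = ln 2 / 0.02762 ≈ 25.1 hours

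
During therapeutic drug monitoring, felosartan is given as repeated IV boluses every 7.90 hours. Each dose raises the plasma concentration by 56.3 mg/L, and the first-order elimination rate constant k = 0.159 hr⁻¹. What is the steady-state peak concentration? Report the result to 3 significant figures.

78.7 mg/L

Fraction remaining after one interval: e^(−kτ) = e^(−0.1590 × 7.90) = 0.2848
R = 1 / (1 − 0.2848) = 1.398
Css,max = 56.3 × 1.398 ≈ 78.7 mg/L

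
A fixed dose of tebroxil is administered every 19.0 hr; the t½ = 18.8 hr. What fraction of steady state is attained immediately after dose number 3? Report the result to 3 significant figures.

k = ln 2 / 18.8 = 0.03687 hr⁻¹
f_n = 1 − e^(−nkτ) = 1 − e^(−3 × 0.03687 × 19.0) = 1 − e^(−2.102) = 1 − 0.1223 ≈ 0.878

0.878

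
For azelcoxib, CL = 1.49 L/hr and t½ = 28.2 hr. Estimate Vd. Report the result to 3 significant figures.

60.6 L

k = ln 2 / t½ = ln 2 / 28.2 = 0.02458 hr⁻¹
V = CL / k = 1.49 / 0.02458 ≈ 60.6 L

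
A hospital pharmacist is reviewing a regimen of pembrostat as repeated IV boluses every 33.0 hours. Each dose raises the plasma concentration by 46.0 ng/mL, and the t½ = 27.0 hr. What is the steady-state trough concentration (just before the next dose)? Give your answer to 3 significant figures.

k = ln 2 / 27.0 = 0.02567 hr⁻¹
Fraction remaining after one interval: e^(−kτ) = e^(−0.02567 × 33.0) = 0.4286
R = 1 / (1 − 0.4286) = 1.750
Css,max = 46.0 × 1.750 = 80.51 ng/mL
Css,min = Css,max × e^(−kτ) = 80.51 × 0.4286 ≈ 34.5 ng/mL

34.5 ng/mL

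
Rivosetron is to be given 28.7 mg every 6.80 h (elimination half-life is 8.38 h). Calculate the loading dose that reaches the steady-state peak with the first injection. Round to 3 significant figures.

66.7 mg

k = ln 2 / 8.38 = 0.08271 h⁻¹
Accumulation ratio R = 1 / (1 − e^(−kτ)) = 1 / (1 − e^(−0.08271×6.80)) = 1 / (1 − 0.5698) = 2.325
Loading dose = maintenance dose × R = 28.7 × 2.325 ≈ 66.7 mg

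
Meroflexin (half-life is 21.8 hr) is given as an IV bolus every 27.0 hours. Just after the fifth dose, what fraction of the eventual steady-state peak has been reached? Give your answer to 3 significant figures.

0.986

k = ln 2 / 21.8 = 0.03180 hr⁻¹
f_n = 1 − e^(−nkτ) = 1 − e^(−5 × 0.03180 × 27.0) = 1 − e^(−4.292) = 1 − 0.01367 ≈ 0.986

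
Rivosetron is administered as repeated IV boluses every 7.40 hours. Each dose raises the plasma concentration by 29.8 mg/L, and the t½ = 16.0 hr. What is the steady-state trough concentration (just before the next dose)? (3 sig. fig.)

k = ln 2 / 16.0 = 0.04332 hr⁻¹
Fraction remaining after one interval: e^(−kτ) = e^(−0.04332 × 7.40) = 0.7257
R = 1 / (1 − 0.7257) = 3.646
Css,max = 29.8 × 3.646 = 108.7 mg/L
Css,min = Css,max × e^(−kτ) = 108.7 × 0.7257 ≈ 78.9 mg/L

78.9 mg/L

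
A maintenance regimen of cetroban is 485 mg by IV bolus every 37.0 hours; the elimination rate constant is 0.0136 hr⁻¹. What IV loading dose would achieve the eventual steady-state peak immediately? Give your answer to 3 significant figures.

Accumulation ratio R = 1 / (1 − e^(−kτ)) = 1 / (1 − e^(−0.01360×37.0)) = 1 / (1 − 0.6046) = 2.529
Loading dose = maintenance dose × R = 485 × 2.529 ≈ 1230 mg

1230 mg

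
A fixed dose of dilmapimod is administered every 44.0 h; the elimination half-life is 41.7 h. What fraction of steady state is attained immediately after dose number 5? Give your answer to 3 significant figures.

0.974

k = ln 2 / 41.7 = 0.01662 h⁻¹
f_n = 1 − e^(−nkτ) = 1 − e^(−5 × 0.01662 × 44.0) = 1 − e^(−3.657) = 1 − 0.02581 ≈ 0.974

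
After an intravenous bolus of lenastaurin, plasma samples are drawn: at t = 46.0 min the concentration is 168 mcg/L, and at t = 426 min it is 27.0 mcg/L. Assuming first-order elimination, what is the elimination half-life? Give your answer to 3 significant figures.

k = ln(C₁/C₂) / (t₂ − t₁) = ln(168/27.0) / (426 − 46.0)
  = 1.828 / 380.0 = 0.004811 min⁻¹
t½ = ln 2 / k = ln 2 / 0.004811 ≈ 144 minutes

144 minutes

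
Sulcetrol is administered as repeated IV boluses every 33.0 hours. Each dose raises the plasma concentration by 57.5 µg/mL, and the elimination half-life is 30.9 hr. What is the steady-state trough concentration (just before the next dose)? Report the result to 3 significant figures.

52.4 µg/mL

k = ln 2 / 30.9 = 0.02243 hr⁻¹
Fraction remaining after one interval: e^(−kτ) = e^(−0.02243 × 33.0) = 0.4770
R = 1 / (1 − 0.4770) = 1.912
Css,max = 57.5 × 1.912 = 109.9 µg/mL
Css,min = Css,max × e^(−kτ) = 109.9 × 0.4770 ≈ 52.4 µg/mL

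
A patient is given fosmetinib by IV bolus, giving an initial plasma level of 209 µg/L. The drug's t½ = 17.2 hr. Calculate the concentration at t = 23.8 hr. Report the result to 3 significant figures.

80.1 µg/L

k = ln 2 / 17.2 = 0.04030 hr⁻¹
23.8 hr is 1.384 half-lives, so C = 209 × (1/2)^1.384 = 209 × 0.3832 ≈ 80.1 µg/L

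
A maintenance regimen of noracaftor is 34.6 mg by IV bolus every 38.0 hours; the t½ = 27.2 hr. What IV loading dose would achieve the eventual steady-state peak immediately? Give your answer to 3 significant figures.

55.8 mg

k = ln 2 / 27.2 = 0.02548 hr⁻¹
Accumulation ratio R = 1 / (1 − e^(−kτ)) = 1 / (1 − e^(−0.02548×38.0)) = 1 / (1 − 0.3797) = 1.612
Loading dose = maintenance dose × R = 34.6 × 1.612 ≈ 55.8 mg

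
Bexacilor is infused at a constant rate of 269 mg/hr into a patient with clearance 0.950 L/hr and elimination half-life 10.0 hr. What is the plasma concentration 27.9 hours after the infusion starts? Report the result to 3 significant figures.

242 µg/mL

Css = rate / CL = 269 / 0.950 = 283.2 µg/mL
k = ln 2 / 10.0 = 0.06931 hr⁻¹
C(t) = Css (1 − e^(−kt)) = 283.2 × (1 − e^(−1.934)) = 283.2 × 0.8554 ≈ 242 µg/mL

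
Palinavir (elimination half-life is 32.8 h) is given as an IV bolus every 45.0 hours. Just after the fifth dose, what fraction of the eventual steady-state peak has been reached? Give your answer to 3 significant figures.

0.991

k = ln 2 / 32.8 = 0.02113 h⁻¹
f_n = 1 − e^(−nkτ) = 1 − e^(−5 × 0.02113 × 45.0) = 1 − e^(−4.755) = 1 − 0.008610 ≈ 0.991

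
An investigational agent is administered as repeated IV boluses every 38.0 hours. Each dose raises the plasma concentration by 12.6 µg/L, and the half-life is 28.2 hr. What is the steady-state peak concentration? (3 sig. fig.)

k = ln 2 / 28.2 = 0.02458 hr⁻¹
Fraction remaining after one interval: e^(−kτ) = e^(−0.02458 × 38.0) = 0.3930
R = 1 / (1 − 0.3930) = 1.647
Css,max = 12.6 × 1.647 ≈ 20.8 µg/L

20.8 µg/L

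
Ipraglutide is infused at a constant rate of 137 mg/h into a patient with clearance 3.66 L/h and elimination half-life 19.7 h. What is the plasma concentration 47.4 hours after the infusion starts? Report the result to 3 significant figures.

30.4 mg/L

Css = rate / CL = 137 / 3.66 = 37.43 mg/L
k = ln 2 / 19.7 = 0.03519 h⁻¹
C(t) = Css (1 − e^(−kt)) = 37.43 × (1 − e^(−1.668)) = 37.43 × 0.8113 ≈ 30.4 mg/L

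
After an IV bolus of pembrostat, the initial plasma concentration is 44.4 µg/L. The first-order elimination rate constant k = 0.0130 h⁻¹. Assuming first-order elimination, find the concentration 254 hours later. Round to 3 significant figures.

1.63 µg/L

C(t) = C₀ e^(−kt) = 44.4 × e^(−0.01300 × 254) = 44.4 × e^(−3.302) = 44.4 × 0.03681 ≈ 1.63 µg/L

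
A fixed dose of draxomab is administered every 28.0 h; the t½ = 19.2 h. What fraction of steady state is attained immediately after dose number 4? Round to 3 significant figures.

k = ln 2 / 19.2 = 0.03610 h⁻¹
f_n = 1 − e^(−nkτ) = 1 − e^(−4 × 0.03610 × 28.0) = 1 − e^(−4.043) = 1 − 0.01754 ≈ 0.982

0.982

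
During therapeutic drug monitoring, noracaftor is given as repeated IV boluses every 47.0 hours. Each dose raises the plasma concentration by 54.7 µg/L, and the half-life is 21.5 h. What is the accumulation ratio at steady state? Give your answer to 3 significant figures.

1.28

k = ln 2 / 21.5 = 0.03224 h⁻¹
Fraction remaining after one interval: e^(−kτ) = e^(−0.03224 × 47.0) = 0.2198
R = 1 / (1 − 0.2198) = 1 / 0.7802 ≈ 1.28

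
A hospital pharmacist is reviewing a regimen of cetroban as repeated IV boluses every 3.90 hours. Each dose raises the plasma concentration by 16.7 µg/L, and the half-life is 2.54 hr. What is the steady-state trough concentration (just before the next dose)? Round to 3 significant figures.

k = ln 2 / 2.54 = 0.2729 hr⁻¹
Fraction remaining after one interval: e^(−kτ) = e^(−0.2729 × 3.90) = 0.3450
R = 1 / (1 − 0.3450) = 1.527
Css,max = 16.7 × 1.527 = 25.50 µg/L
Css,min = Css,max × e^(−kτ) = 25.50 × 0.3450 ≈ 8.80 µg/L

8.80 µg/L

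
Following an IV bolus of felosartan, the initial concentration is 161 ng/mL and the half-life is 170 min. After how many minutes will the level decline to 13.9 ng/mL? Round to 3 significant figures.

601 minutes

k = ln 2 / 170 = 0.004077 min⁻¹
C(t) = C₀ e^(−kt)  ⇒  t = ln(C₀/C) / k
t = ln(161/13.9) / 0.004077 = 2.450 / 0.004077 ≈ 601 minutes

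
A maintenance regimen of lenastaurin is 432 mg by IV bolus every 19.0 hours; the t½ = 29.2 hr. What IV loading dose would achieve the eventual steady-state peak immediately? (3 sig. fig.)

k = ln 2 / 29.2 = 0.02374 hr⁻¹
Accumulation ratio R = 1 / (1 − e^(−kτ)) = 1 / (1 − e^(−0.02374×19.0)) = 1 / (1 − 0.6370) = 2.755
Loading dose = maintenance dose × R = 432 × 2.755 ≈ 1190 mg

1190 mg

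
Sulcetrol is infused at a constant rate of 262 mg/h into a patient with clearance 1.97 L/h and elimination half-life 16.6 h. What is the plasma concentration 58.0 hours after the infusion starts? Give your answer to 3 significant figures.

Css = rate / CL = 262 / 1.97 = 133.0 mg/L
k = ln 2 / 16.6 = 0.04176 h⁻¹
C(t) = Css (1 − e^(−kt)) = 133.0 × (1 − e^(−2.422)) = 133.0 × 0.9112 ≈ 121 mg/L

121 mg/L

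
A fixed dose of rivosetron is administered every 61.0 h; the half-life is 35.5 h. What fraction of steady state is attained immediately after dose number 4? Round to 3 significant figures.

k = ln 2 / 35.5 = 0.01953 h⁻¹
f_n = 1 − e^(−nkτ) = 1 − e^(−4 × 0.01953 × 61.0) = 1 − e^(−4.764) = 1 − 0.008530 ≈ 0.991

0.991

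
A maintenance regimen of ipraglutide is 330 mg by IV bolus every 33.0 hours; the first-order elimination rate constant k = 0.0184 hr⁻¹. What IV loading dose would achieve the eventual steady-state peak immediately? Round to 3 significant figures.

725 mg

Accumulation ratio R = 1 / (1 − e^(−kτ)) = 1 / (1 − e^(−0.01840×33.0)) = 1 / (1 − 0.5449) = 2.197
Loading dose = maintenance dose × R = 330 × 2.197 ≈ 725 mg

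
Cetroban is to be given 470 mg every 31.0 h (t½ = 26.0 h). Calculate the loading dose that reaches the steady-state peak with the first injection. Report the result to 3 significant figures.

836 mg

k = ln 2 / 26.0 = 0.02666 h⁻¹
Accumulation ratio R = 1 / (1 − e^(−kτ)) = 1 / (1 − e^(−0.02666×31.0)) = 1 / (1 − 0.4376) = 1.778
Loading dose = maintenance dose × R = 470 × 1.778 ≈ 836 mg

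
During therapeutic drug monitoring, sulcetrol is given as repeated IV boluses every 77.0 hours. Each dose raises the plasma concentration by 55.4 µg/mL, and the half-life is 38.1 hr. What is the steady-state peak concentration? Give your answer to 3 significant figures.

k = ln 2 / 38.1 = 0.01819 hr⁻¹
Fraction remaining after one interval: e^(−kτ) = e^(−0.01819 × 77.0) = 0.2464
R = 1 / (1 − 0.2464) = 1.327
Css,max = 55.4 × 1.327 ≈ 73.5 µg/mL

73.5 µg/mL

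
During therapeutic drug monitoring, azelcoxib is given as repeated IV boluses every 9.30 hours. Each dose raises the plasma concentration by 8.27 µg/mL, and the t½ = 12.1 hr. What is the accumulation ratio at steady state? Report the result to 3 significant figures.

k = ln 2 / 12.1 = 0.05728 hr⁻¹
Fraction remaining after one interval: e^(−kτ) = e^(−0.05728 × 9.30) = 0.5870
R = 1 / (1 − 0.5870) = 1 / 0.4130 ≈ 2.42

2.42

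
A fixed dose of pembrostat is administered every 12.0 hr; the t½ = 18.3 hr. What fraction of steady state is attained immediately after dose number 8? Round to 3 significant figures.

k = ln 2 / 18.3 = 0.03788 hr⁻¹
f_n = 1 − e^(−nkτ) = 1 − e^(−8 × 0.03788 × 12.0) = 1 − e^(−3.636) = 1 − 0.02635 ≈ 0.974

0.974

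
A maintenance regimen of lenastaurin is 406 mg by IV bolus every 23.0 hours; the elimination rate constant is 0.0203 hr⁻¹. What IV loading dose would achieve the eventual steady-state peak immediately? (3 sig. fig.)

Accumulation ratio R = 1 / (1 − e^(−kτ)) = 1 / (1 − e^(−0.02030×23.0)) = 1 / (1 − 0.6269) = 2.681
Loading dose = maintenance dose × R = 406 × 2.681 ≈ 1090 mg

1090 mg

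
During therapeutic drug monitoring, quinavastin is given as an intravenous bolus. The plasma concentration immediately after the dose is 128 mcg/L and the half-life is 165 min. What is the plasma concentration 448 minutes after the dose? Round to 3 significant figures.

19.5 mcg/L

k = ln 2 / 165 = 0.004201 min⁻¹
C(t) = C₀ e^(−kt) = 128 × e^(−0.004201 × 448) = 128 × e^(−1.882) = 128 × 0.1523 ≈ 19.5 mcg/L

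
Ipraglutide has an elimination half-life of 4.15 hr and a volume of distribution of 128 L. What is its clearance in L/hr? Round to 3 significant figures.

k = ln 2 / t½ = ln 2 / 4.15 = 0.1670 hr⁻¹
CL = k · V = 0.1670 × 128 ≈ 21.4 L/hr

21.4 L/hr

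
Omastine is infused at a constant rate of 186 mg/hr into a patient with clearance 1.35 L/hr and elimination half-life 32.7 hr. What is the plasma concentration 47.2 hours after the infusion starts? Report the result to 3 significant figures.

87.1 mg/L

Css = rate / CL = 186 / 1.35 = 137.8 mg/L
k = ln 2 / 32.7 = 0.02120 hr⁻¹
C(t) = Css (1 − e^(−kt)) = 137.8 × (1 − e^(−1.001)) = 137.8 × 0.6323 ≈ 87.1 mg/L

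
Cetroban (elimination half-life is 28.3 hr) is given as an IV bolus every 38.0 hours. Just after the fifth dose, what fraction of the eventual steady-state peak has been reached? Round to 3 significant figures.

k = ln 2 / 28.3 = 0.02449 hr⁻¹
f_n = 1 − e^(−nkτ) = 1 − e^(−5 × 0.02449 × 38.0) = 1 − e^(−4.654) = 1 − 0.009527 ≈ 0.990

0.990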